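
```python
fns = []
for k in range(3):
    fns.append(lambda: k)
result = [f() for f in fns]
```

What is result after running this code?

Step 1: All 3 lambdas share the same variable k.
Step 2: After the loop, k = 2.
Step 3: Each call returns 2. result = [2, 2, 2]

The answer is [2, 2, 2].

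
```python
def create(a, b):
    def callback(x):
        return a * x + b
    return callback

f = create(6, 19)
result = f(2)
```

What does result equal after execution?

Step 1: create(6, 19) captures a = 6, b = 19.
Step 2: f(2) computes 6 * 2 + 19 = 31.
Step 3: result = 31

The answer is 31.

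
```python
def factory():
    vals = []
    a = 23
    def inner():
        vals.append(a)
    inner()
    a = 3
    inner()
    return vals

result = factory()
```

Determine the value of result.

Step 1: a = 23. inner() appends current a to vals.
Step 2: First inner(): appends 23. Then a = 3.
Step 3: Second inner(): appends 3 (closure sees updated a). result = [23, 3]

The answer is [23, 3].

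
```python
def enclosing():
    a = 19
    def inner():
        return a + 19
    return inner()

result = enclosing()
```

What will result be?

Step 1: enclosing() defines a = 19.
Step 2: inner() reads a = 19 from enclosing scope, returns 19 + 19 = 38.
Step 3: result = 38

The answer is 38.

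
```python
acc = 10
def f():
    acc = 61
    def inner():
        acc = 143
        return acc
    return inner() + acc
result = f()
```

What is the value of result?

Step 1: f() has local acc = 61. inner() has local acc = 143.
Step 2: inner() returns its local acc = 143.
Step 3: f() returns 143 + its own acc (61) = 204

The answer is 204.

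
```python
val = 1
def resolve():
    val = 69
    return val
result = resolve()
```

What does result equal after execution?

Step 1: Global val = 1.
Step 2: resolve() creates local val = 69, shadowing the global.
Step 3: Returns local val = 69. result = 69

The answer is 69.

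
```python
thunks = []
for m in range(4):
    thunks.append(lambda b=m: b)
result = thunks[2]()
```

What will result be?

Step 1: Default argument b=m captures m's value at each iteration.
Step 2: thunks[2] captured b = 2 when m was 2.
Step 3: result = 2

The answer is 2.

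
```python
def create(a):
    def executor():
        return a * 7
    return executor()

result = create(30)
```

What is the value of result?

Step 1: create(30) binds parameter a = 30.
Step 2: executor() accesses a = 30 from enclosing scope.
Step 3: result = 30 * 7 = 210

The answer is 210.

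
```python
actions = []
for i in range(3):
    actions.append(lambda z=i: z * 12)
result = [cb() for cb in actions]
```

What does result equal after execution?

Step 1: Default arg z=i captures i at each iteration.
Step 2: actions[k] has z defaulting to k, returns k * 12.
Step 3: result = [0, 12, 24]

The answer is [0, 12, 24].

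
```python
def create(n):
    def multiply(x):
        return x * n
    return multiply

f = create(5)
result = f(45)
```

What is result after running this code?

Step 1: create(5) returns multiply closure with n = 5.
Step 2: f(45) computes 45 * 5 = 225.
Step 3: result = 225

The answer is 225.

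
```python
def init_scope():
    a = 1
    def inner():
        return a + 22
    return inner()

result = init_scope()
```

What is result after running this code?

Step 1: init_scope() defines a = 1.
Step 2: inner() reads a = 1 from enclosing scope, returns 1 + 22 = 23.
Step 3: result = 23

The answer is 23.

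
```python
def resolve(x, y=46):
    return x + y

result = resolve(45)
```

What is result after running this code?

Step 1: resolve(45) uses default y = 46.
Step 2: Returns 45 + 46 = 91.
Step 3: result = 91

The answer is 91.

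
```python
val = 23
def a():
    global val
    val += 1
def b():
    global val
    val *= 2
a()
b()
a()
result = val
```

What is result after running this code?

Step 1: val = 23.
Step 2: a(): val = 23 + 1 = 24.
Step 3: b(): val = 24 * 2 = 48.
Step 4: a(): val = 48 + 1 = 49

The answer is 49.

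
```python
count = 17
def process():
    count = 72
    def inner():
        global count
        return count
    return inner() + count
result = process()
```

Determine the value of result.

Step 1: Global count = 17. process() shadows with local count = 72.
Step 2: inner() uses global keyword, so inner() returns global count = 17.
Step 3: process() returns 17 + 72 = 89

The answer is 89.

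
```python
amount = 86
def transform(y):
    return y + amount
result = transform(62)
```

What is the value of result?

Step 1: amount = 86 is defined globally.
Step 2: transform(62) uses parameter y = 62 and looks up amount from global scope = 86.
Step 3: result = 62 + 86 = 148

The answer is 148.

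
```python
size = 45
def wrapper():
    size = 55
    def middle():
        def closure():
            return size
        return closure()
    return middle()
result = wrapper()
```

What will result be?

Step 1: wrapper() defines size = 55. middle() and closure() have no local size.
Step 2: closure() checks local (none), enclosing middle() (none), enclosing wrapper() and finds size = 55.
Step 3: result = 55

The answer is 55.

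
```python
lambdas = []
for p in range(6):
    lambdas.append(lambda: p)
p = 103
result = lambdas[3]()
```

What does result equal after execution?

Step 1: Lambdas capture the variable p by reference, not by value.
Step 2: After the loop, p is reassigned to 103.
Step 3: lambdas[3]() looks up the current p = 103. result = 103

The answer is 103.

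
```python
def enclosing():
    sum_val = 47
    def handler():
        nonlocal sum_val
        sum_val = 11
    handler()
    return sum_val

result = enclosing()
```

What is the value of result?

Step 1: enclosing() sets sum_val = 47.
Step 2: handler() uses nonlocal to reassign sum_val = 11.
Step 3: result = 11

The answer is 11.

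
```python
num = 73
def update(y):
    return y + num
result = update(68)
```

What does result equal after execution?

Step 1: num = 73 is defined globally.
Step 2: update(68) uses parameter y = 68 and looks up num from global scope = 73.
Step 3: result = 68 + 73 = 141

The answer is 141.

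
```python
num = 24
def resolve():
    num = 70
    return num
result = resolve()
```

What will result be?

Step 1: Global num = 24.
Step 2: resolve() creates local num = 70, shadowing the global.
Step 3: Returns local num = 70. result = 70

The answer is 70.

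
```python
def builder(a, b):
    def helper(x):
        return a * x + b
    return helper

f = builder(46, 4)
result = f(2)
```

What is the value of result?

Step 1: builder(46, 4) captures a = 46, b = 4.
Step 2: f(2) computes 46 * 2 + 4 = 96.
Step 3: result = 96

The answer is 96.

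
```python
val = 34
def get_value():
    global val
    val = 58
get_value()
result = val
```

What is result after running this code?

Step 1: val = 34 globally.
Step 2: get_value() declares global val and sets it to 58.
Step 3: After get_value(), global val = 58. result = 58

The answer is 58.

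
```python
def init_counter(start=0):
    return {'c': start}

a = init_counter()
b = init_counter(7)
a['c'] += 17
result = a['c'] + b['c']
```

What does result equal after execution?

Step 1: init_counter() returns a new dict each call (immutable default 0).
Step 2: a = {'c': 0}, b = {'c': 7}.
Step 3: a['c'] += 17 = 17. result = 17 + 7 = 24

The answer is 24.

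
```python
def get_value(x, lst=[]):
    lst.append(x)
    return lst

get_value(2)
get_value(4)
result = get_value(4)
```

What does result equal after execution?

Step 1: Mutable default argument gotcha! The list [] is created once.
Step 2: Each call appends to the SAME list: [2], [2, 4], [2, 4, 4].
Step 3: result = [2, 4, 4]

The answer is [2, 4, 4].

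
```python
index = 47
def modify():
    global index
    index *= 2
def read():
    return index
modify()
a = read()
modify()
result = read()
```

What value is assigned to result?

Step 1: index = 47.
Step 2: First modify(): index = 47 * 2 = 94.
Step 3: Second modify(): index = 94 * 2 = 188.
Step 4: read() returns 188

The answer is 188.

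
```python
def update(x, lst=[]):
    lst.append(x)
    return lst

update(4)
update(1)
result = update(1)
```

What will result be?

Step 1: Mutable default argument gotcha! The list [] is created once.
Step 2: Each call appends to the SAME list: [4], [4, 1], [4, 1, 1].
Step 3: result = [4, 1, 1]

The answer is [4, 1, 1].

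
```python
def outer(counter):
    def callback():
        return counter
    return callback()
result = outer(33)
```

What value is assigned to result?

Step 1: outer(33) binds parameter counter = 33.
Step 2: callback() looks up counter in enclosing scope and finds the parameter counter = 33.
Step 3: result = 33

The answer is 33.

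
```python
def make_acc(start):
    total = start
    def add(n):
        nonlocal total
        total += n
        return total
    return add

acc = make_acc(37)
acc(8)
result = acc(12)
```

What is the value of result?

Step 1: make_acc(37) creates closure with total = 37.
Step 2: First acc(8): total = 37 + 8 = 45.
Step 3: Second acc(12): total = 45 + 12 = 57. result = 57

The answer is 57.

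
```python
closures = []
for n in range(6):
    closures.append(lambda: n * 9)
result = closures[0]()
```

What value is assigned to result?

Step 1: All lambdas reference the same variable n (late binding).
Step 2: After the loop, n = 5. Every lambda returns n * 9.
Step 3: closures[0]() = 5 * 9 = 45

The answer is 45.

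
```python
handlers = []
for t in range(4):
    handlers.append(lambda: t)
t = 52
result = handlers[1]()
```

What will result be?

Step 1: Lambdas capture the variable t by reference, not by value.
Step 2: After the loop, t is reassigned to 52.
Step 3: handlers[1]() looks up the current t = 52. result = 52

The answer is 52.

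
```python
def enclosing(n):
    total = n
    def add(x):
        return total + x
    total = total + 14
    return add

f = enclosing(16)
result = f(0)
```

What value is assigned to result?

Step 1: enclosing(16) sets total = 16, then total = 16 + 14 = 30.
Step 2: Closures capture by reference, so add sees total = 30.
Step 3: f(0) returns 30 + 0 = 30

The answer is 30.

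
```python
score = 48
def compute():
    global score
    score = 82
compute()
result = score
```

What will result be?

Step 1: score = 48 globally.
Step 2: compute() declares global score and sets it to 82.
Step 3: After compute(), global score = 82. result = 82

The answer is 82.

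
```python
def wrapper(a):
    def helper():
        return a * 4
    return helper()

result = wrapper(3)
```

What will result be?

Step 1: wrapper(3) binds parameter a = 3.
Step 2: helper() accesses a = 3 from enclosing scope.
Step 3: result = 3 * 4 = 12

The answer is 12.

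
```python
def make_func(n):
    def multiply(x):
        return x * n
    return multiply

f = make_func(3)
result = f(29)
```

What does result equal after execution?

Step 1: make_func(3) returns multiply closure with n = 3.
Step 2: f(29) computes 29 * 3 = 87.
Step 3: result = 87

The answer is 87.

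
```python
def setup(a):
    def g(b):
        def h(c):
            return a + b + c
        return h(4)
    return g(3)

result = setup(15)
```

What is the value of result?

Step 1: a = 15, b = 3, c = 4 across three nested scopes.
Step 2: h() accesses all three via LEGB rule.
Step 3: result = 15 + 3 + 4 = 22

The answer is 22.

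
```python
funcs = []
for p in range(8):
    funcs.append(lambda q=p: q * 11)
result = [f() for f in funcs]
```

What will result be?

Step 1: Default arg q=p captures p at each iteration.
Step 2: funcs[k] has q defaulting to k, returns k * 11.
Step 3: result = [0, 11, 22, 33, 44, 55, 66, 77]

The answer is [0, 11, 22, 33, 44, 55, 66, 77].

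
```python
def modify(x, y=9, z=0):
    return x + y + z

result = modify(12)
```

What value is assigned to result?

Step 1: modify(12) uses defaults y = 9, z = 0.
Step 2: Returns 12 + 9 + 0 = 21.
Step 3: result = 21

The answer is 21.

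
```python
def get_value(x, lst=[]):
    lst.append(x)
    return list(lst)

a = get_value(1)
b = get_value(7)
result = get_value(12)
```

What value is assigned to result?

Step 1: Default list is shared. list() creates copies for return values.
Step 2: Internal list grows: [1] -> [1, 7] -> [1, 7, 12].
Step 3: result = [1, 7, 12]

The answer is [1, 7, 12].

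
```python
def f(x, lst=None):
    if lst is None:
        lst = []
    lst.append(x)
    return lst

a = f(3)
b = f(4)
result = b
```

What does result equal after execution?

Step 1: None default with guard creates a NEW list each call.
Step 2: a = [3] (fresh list). b = [4] (another fresh list).
Step 3: result = [4] (this is the fix for mutable default)

The answer is [4].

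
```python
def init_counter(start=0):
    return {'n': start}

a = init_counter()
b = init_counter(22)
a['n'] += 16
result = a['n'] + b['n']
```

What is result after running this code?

Step 1: init_counter() returns a new dict each call (immutable default 0).
Step 2: a = {'n': 0}, b = {'n': 22}.
Step 3: a['n'] += 16 = 16. result = 16 + 22 = 38

The answer is 38.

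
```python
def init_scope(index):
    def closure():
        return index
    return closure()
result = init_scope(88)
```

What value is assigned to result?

Step 1: init_scope(88) binds parameter index = 88.
Step 2: closure() looks up index in enclosing scope and finds the parameter index = 88.
Step 3: result = 88

The answer is 88.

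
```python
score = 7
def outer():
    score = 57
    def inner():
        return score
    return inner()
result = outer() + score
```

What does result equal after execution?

Step 1: Global score = 7. outer() shadows with score = 57.
Step 2: inner() returns enclosing score = 57. outer() = 57.
Step 3: result = 57 + global score (7) = 64

The answer is 64.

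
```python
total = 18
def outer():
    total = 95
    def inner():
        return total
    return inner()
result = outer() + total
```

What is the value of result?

Step 1: Global total = 18. outer() shadows with total = 95.
Step 2: inner() returns enclosing total = 95. outer() = 95.
Step 3: result = 95 + global total (18) = 113

The answer is 113.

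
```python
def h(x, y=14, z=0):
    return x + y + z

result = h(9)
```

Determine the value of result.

Step 1: h(9) uses defaults y = 14, z = 0.
Step 2: Returns 9 + 14 + 0 = 23.
Step 3: result = 23

The answer is 23.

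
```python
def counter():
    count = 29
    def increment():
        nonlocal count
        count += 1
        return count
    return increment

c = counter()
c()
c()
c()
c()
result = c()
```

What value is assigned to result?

Step 1: counter() creates closure with count = 29.
Step 2: Each c() call increments count via nonlocal. After 5 calls: 29 + 5 = 34.
Step 3: result = 34

The answer is 34.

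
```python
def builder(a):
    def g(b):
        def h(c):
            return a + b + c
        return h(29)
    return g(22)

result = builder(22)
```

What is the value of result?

Step 1: a = 22, b = 22, c = 29 across three nested scopes.
Step 2: h() accesses all three via LEGB rule.
Step 3: result = 22 + 22 + 29 = 73

The answer is 73.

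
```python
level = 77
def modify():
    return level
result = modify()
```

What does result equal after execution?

Step 1: level = 77 is defined in the global scope.
Step 2: modify() looks up level. No local level exists, so Python checks the global scope via LEGB rule and finds level = 77.
Step 3: result = 77

The answer is 77.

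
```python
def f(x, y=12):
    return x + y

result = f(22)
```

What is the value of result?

Step 1: f(22) uses default y = 12.
Step 2: Returns 22 + 12 = 34.
Step 3: result = 34

The answer is 34.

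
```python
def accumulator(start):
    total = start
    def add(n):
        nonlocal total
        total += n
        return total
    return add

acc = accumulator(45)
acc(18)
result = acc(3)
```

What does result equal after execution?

Step 1: accumulator(45) creates closure with total = 45.
Step 2: First acc(18): total = 45 + 18 = 63.
Step 3: Second acc(3): total = 63 + 3 = 66. result = 66

The answer is 66.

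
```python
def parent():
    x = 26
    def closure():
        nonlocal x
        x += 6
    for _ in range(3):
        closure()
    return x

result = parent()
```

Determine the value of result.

Step 1: x = 26.
Step 2: closure() is called 3 times in a loop, each adding 6 via nonlocal.
Step 3: x = 26 + 6 * 3 = 44

The answer is 44.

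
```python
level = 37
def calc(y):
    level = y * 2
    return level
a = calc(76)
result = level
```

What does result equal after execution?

Step 1: Global level = 37.
Step 2: calc(76) creates local level = 76 * 2 = 152.
Step 3: Global level unchanged because no global keyword. result = 37

The answer is 37.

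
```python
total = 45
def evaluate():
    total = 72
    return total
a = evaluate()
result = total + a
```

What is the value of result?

Step 1: Global total = 45. evaluate() returns local total = 72.
Step 2: a = 72. Global total still = 45.
Step 3: result = 45 + 72 = 117

The answer is 117.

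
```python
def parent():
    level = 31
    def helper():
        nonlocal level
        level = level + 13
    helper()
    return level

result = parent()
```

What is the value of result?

Step 1: parent() sets level = 31.
Step 2: helper() uses nonlocal to modify level in parent's scope: level = 31 + 13 = 44.
Step 3: parent() returns the modified level = 44

The answer is 44.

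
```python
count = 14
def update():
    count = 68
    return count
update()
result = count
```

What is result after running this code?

Step 1: count = 14 globally.
Step 2: update() creates a LOCAL count = 68 (no global keyword!).
Step 3: The global count is unchanged. result = 14

The answer is 14.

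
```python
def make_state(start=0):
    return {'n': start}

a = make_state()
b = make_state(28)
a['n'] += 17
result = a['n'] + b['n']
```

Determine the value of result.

Step 1: make_state() returns a new dict each call (immutable default 0).
Step 2: a = {'n': 0}, b = {'n': 28}.
Step 3: a['n'] += 17 = 17. result = 17 + 28 = 45

The answer is 45.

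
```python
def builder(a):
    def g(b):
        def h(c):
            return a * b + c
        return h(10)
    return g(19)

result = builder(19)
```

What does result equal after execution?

Step 1: a = 19, b = 19, c = 10.
Step 2: h() computes a * b + c = 19 * 19 + 10 = 371.
Step 3: result = 371

The answer is 371.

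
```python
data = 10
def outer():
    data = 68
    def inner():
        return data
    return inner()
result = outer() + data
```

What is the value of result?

Step 1: Global data = 10. outer() shadows with data = 68.
Step 2: inner() returns enclosing data = 68. outer() = 68.
Step 3: result = 68 + global data (10) = 78

The answer is 78.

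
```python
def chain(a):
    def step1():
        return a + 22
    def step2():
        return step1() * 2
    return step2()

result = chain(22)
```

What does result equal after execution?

Step 1: chain(22) captures a = 22.
Step 2: step2() calls step1() which returns 22 + 22 = 44.
Step 3: step2() returns 44 * 2 = 88

The answer is 88.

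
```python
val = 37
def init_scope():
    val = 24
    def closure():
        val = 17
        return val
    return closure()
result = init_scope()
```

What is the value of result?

Step 1: Three scopes define val: global (37), init_scope (24), closure (17).
Step 2: closure() has its own local val = 17, which shadows both enclosing and global.
Step 3: result = 17 (local wins in LEGB)

The answer is 17.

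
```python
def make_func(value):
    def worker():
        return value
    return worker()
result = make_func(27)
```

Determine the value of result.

Step 1: make_func(27) binds parameter value = 27.
Step 2: worker() looks up value in enclosing scope and finds the parameter value = 27.
Step 3: result = 27

The answer is 27.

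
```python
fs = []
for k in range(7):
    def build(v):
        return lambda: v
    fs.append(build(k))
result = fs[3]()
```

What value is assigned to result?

Step 1: build(k) creates a new scope capturing v = k at call time.
Step 2: fs[3] = build(3), so its lambda captures v = 3.
Step 3: result = 3 (closure factory fixes late binding)

The answer is 3.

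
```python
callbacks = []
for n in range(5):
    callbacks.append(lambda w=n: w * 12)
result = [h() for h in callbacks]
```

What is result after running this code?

Step 1: Default arg w=n captures n at each iteration.
Step 2: callbacks[k] has w defaulting to k, returns k * 12.
Step 3: result = [0, 12, 24, 36, 48]

The answer is [0, 12, 24, 36, 48].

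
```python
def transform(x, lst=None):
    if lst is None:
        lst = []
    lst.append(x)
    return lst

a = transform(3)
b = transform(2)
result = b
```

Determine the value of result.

Step 1: None default with guard creates a NEW list each call.
Step 2: a = [3] (fresh list). b = [2] (another fresh list).
Step 3: result = [2] (this is the fix for mutable default)

The answer is [2].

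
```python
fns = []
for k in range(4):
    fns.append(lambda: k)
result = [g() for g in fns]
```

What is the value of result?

Step 1: All 4 lambdas share the same variable k.
Step 2: After the loop, k = 3.
Step 3: Each call returns 3. result = [3, 3, 3, 3]

The answer is [3, 3, 3, 3].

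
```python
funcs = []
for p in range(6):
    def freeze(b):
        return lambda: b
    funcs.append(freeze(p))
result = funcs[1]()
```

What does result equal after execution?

Step 1: freeze(p) creates a new scope capturing b = p at call time.
Step 2: funcs[1] = freeze(1), so its lambda captures b = 1.
Step 3: result = 1 (closure factory fixes late binding)

The answer is 1.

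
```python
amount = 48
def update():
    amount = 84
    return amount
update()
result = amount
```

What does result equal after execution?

Step 1: amount = 48 globally.
Step 2: update() creates a LOCAL amount = 84 (no global keyword!).
Step 3: The global amount is unchanged. result = 48

The answer is 48.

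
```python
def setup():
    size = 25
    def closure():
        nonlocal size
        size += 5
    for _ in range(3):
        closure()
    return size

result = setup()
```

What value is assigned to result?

Step 1: size = 25.
Step 2: closure() is called 3 times in a loop, each adding 5 via nonlocal.
Step 3: size = 25 + 5 * 3 = 40

The answer is 40.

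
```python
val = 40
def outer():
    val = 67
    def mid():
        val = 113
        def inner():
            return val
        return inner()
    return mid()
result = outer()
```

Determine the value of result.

Step 1: Three levels of shadowing: global 40, outer 67, mid 113.
Step 2: inner() finds val = 113 in enclosing mid() scope.
Step 3: result = 113

The answer is 113.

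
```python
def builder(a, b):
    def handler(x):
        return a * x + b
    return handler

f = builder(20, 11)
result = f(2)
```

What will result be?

Step 1: builder(20, 11) captures a = 20, b = 11.
Step 2: f(2) computes 20 * 2 + 11 = 51.
Step 3: result = 51

The answer is 51.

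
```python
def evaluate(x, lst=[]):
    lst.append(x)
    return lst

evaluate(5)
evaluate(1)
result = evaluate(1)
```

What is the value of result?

Step 1: Mutable default argument gotcha! The list [] is created once.
Step 2: Each call appends to the SAME list: [5], [5, 1], [5, 1, 1].
Step 3: result = [5, 1, 1]

The answer is [5, 1, 1].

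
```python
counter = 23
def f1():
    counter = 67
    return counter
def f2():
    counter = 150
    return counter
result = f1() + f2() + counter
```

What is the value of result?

Step 1: Each function shadows global counter with its own local.
Step 2: f1() returns 67, f2() returns 150.
Step 3: Global counter = 23 is unchanged. result = 67 + 150 + 23 = 240

The answer is 240.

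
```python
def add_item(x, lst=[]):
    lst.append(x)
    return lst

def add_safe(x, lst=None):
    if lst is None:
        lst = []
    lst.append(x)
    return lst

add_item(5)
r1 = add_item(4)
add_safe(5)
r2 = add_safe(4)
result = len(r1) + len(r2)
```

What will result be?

Step 1: add_item shares mutable default: after 2 calls, lst = [5, 4], len = 2.
Step 2: add_safe creates fresh list each time: r2 = [4], len = 1.
Step 3: result = 2 + 1 = 3

The answer is 3.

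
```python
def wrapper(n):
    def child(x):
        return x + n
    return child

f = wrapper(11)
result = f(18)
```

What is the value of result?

Step 1: wrapper(11) creates a closure that captures n = 11.
Step 2: f(18) calls the closure with x = 18, returning 18 + 11 = 29.
Step 3: result = 29

The answer is 29.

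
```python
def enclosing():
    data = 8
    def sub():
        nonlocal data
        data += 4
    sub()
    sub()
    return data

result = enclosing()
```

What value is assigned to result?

Step 1: data starts at 8.
Step 2: sub() is called 2 times, each adding 4.
Step 3: data = 8 + 4 * 2 = 16

The answer is 16.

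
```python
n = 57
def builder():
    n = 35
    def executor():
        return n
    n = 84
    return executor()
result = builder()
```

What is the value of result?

Step 1: builder() sets n = 35, then later n = 84.
Step 2: executor() is called after n is reassigned to 84. Closures capture variables by reference, not by value.
Step 3: result = 84

The answer is 84.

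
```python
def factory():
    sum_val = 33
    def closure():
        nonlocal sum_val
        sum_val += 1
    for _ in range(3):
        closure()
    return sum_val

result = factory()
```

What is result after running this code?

Step 1: sum_val = 33.
Step 2: closure() is called 3 times in a loop, each adding 1 via nonlocal.
Step 3: sum_val = 33 + 1 * 3 = 36

The answer is 36.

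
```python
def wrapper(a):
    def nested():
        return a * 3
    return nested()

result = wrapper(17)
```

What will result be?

Step 1: wrapper(17) binds parameter a = 17.
Step 2: nested() accesses a = 17 from enclosing scope.
Step 3: result = 17 * 3 = 51

The answer is 51.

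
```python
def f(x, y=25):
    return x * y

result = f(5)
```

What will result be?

Step 1: f(5) uses default y = 25.
Step 2: Returns 5 * 25 = 125.
Step 3: result = 125

The answer is 125.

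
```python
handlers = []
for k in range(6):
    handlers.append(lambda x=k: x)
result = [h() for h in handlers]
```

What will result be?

Step 1: Default arg x=k captures k at each iteration.
Step 2: Each lambda has its own default: 0, 1, ..., 5.
Step 3: result = [0, 1, 2, 3, 4, 5]

The answer is [0, 1, 2, 3, 4, 5].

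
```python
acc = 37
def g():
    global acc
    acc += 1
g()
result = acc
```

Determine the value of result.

Step 1: acc = 37 globally.
Step 2: g() modifies global acc: acc += 1 = 38.
Step 3: result = 38

The answer is 38.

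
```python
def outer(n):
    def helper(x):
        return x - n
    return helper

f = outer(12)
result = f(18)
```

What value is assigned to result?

Step 1: outer(12) creates a closure capturing n = 12.
Step 2: f(18) computes 18 - 12 = 6.
Step 3: result = 6

The answer is 6.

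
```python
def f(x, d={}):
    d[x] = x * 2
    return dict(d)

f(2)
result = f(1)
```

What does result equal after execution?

Step 1: Mutable default dict is shared across calls.
Step 2: First call adds 2: 4. Second call adds 1: 2.
Step 3: result = {2: 4, 1: 2}

The answer is {2: 4, 1: 2}.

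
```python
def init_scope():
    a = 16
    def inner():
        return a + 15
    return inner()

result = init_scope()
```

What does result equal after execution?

Step 1: init_scope() defines a = 16.
Step 2: inner() reads a = 16 from enclosing scope, returns 16 + 15 = 31.
Step 3: result = 31

The answer is 31.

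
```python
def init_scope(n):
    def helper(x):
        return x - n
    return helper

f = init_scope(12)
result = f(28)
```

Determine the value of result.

Step 1: init_scope(12) creates a closure capturing n = 12.
Step 2: f(28) computes 28 - 12 = 16.
Step 3: result = 16

The answer is 16.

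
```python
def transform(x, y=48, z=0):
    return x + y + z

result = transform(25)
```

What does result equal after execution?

Step 1: transform(25) uses defaults y = 48, z = 0.
Step 2: Returns 25 + 48 + 0 = 73.
Step 3: result = 73

The answer is 73.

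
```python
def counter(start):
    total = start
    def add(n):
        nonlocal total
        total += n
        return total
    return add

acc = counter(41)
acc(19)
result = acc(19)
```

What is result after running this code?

Step 1: counter(41) creates closure with total = 41.
Step 2: First acc(19): total = 41 + 19 = 60.
Step 3: Second acc(19): total = 60 + 19 = 79. result = 79

The answer is 79.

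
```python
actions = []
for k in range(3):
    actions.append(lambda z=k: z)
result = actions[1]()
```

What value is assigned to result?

Step 1: Default argument z=k captures k's value at each iteration.
Step 2: actions[1] captured z = 1 when k was 1.
Step 3: result = 1

The answer is 1.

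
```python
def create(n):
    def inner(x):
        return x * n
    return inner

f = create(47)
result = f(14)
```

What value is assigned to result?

Step 1: create(47) creates a closure capturing n = 47.
Step 2: f(14) computes 14 * 47 = 658.
Step 3: result = 658

The answer is 658.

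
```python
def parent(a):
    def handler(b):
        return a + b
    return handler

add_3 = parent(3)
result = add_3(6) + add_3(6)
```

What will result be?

Step 1: add_3 captures a = 3.
Step 2: add_3(6) = 3 + 6 = 9, called twice.
Step 3: result = 9 + 9 = 18

The answer is 18.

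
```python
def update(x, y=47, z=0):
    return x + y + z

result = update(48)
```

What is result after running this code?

Step 1: update(48) uses defaults y = 47, z = 0.
Step 2: Returns 48 + 47 + 0 = 95.
Step 3: result = 95

The answer is 95.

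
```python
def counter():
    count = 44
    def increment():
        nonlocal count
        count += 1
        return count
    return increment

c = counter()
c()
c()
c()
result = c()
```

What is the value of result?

Step 1: counter() creates closure with count = 44.
Step 2: Each c() call increments count via nonlocal. After 4 calls: 44 + 4 = 48.
Step 3: result = 48

The answer is 48.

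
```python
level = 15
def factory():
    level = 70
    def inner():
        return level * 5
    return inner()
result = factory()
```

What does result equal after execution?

Step 1: factory() shadows global level with level = 70.
Step 2: inner() finds level = 70 in enclosing scope, computes 70 * 5 = 350.
Step 3: result = 350

The answer is 350.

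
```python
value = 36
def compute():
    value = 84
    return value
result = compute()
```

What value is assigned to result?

Step 1: Global value = 36.
Step 2: compute() creates local value = 84, shadowing the global.
Step 3: Returns local value = 84. result = 84

The answer is 84.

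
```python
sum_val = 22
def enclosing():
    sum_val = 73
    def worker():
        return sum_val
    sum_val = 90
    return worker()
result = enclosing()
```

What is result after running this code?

Step 1: enclosing() sets sum_val = 73, then later sum_val = 90.
Step 2: worker() is called after sum_val is reassigned to 90. Closures capture variables by reference, not by value.
Step 3: result = 90

The answer is 90.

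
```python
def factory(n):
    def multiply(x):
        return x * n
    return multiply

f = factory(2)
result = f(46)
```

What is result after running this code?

Step 1: factory(2) returns multiply closure with n = 2.
Step 2: f(46) computes 46 * 2 = 92.
Step 3: result = 92

The answer is 92.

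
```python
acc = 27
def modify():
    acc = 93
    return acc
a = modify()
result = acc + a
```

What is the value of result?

Step 1: Global acc = 27. modify() returns local acc = 93.
Step 2: a = 93. Global acc still = 27.
Step 3: result = 27 + 93 = 120

The answer is 120.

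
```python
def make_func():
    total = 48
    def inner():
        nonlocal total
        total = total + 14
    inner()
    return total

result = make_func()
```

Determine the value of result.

Step 1: make_func() sets total = 48.
Step 2: inner() uses nonlocal to modify total in make_func's scope: total = 48 + 14 = 62.
Step 3: make_func() returns the modified total = 62

The answer is 62.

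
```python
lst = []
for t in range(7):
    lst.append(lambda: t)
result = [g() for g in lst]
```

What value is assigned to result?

Step 1: All 7 lambdas share the same variable t.
Step 2: After the loop, t = 6.
Step 3: Each call returns 6. result = [6, 6, 6, 6, 6, 6, 6]

The answer is [6, 6, 6, 6, 6, 6, 6].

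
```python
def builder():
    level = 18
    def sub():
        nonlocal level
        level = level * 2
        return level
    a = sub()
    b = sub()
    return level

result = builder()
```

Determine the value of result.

Step 1: level starts at 18.
Step 2: First sub(): level = 18 * 2 = 36.
Step 3: Second sub(): level = 36 * 2 = 72.
Step 4: result = 72

The answer is 72.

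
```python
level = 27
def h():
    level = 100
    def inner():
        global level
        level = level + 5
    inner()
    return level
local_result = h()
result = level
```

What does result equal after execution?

Step 1: Global level = 27. h() creates local level = 100.
Step 2: inner() declares global level and adds 5: global level = 27 + 5 = 32.
Step 3: h() returns its local level = 100 (unaffected by inner).
Step 4: result = global level = 32

The answer is 32.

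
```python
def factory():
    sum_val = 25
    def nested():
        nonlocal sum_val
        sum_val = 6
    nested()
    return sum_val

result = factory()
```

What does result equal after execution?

Step 1: factory() sets sum_val = 25.
Step 2: nested() uses nonlocal to reassign sum_val = 6.
Step 3: result = 6

The answer is 6.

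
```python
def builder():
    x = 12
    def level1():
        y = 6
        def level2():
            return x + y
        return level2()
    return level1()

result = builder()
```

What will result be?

Step 1: x = 12 in builder. y = 6 in level1.
Step 2: level2() reads x = 12 and y = 6 from enclosing scopes.
Step 3: result = 12 + 6 = 18

The answer is 18.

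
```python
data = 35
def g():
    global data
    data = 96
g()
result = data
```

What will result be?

Step 1: data = 35 globally.
Step 2: g() declares global data and sets it to 96.
Step 3: After g(), global data = 96. result = 96

The answer is 96.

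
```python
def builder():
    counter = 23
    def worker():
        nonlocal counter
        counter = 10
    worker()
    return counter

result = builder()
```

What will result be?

Step 1: builder() sets counter = 23.
Step 2: worker() uses nonlocal to reassign counter = 10.
Step 3: result = 10

The answer is 10.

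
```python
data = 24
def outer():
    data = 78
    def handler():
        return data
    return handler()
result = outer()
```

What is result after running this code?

Step 1: data = 24 globally, but outer() defines data = 78 locally.
Step 2: handler() looks up data. Not in local scope, so checks enclosing scope (outer) and finds data = 78.
Step 3: result = 78

The answer is 78.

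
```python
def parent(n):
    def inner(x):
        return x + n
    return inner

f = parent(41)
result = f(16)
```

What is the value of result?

Step 1: parent(41) creates a closure that captures n = 41.
Step 2: f(16) calls the closure with x = 16, returning 16 + 41 = 57.
Step 3: result = 57

The answer is 57.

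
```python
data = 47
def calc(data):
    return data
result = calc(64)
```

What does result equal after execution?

Step 1: Global data = 47.
Step 2: calc(64) takes parameter data = 64, which shadows the global.
Step 3: result = 64

The answer is 64.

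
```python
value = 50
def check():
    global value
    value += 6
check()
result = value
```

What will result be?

Step 1: value = 50 globally.
Step 2: check() modifies global value: value += 6 = 56.
Step 3: result = 56

The answer is 56.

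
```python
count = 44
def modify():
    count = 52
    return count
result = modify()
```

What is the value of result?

Step 1: Global count = 44.
Step 2: modify() creates local count = 52, shadowing the global.
Step 3: Returns local count = 52. result = 52

The answer is 52.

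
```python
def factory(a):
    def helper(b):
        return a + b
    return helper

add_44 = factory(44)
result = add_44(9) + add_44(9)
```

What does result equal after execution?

Step 1: add_44 captures a = 44.
Step 2: add_44(9) = 44 + 9 = 53, called twice.
Step 3: result = 53 + 53 = 106

The answer is 106.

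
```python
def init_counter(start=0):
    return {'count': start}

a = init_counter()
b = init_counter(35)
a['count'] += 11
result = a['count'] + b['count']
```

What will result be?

Step 1: init_counter() returns a new dict each call (immutable default 0).
Step 2: a = {'count': 0}, b = {'count': 35}.
Step 3: a['count'] += 11 = 11. result = 11 + 35 = 46

The answer is 46.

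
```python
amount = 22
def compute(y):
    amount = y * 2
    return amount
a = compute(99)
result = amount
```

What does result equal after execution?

Step 1: Global amount = 22.
Step 2: compute(99) creates local amount = 99 * 2 = 198.
Step 3: Global amount unchanged because no global keyword. result = 22

The answer is 22.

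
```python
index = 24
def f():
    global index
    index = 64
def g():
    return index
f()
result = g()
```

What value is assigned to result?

Step 1: index = 24.
Step 2: f() sets global index = 64.
Step 3: g() reads global index = 64. result = 64

The answer is 64.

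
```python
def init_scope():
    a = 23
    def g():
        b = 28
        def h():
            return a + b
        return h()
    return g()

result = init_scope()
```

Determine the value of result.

Step 1: init_scope() defines a = 23. g() defines b = 28.
Step 2: h() accesses both from enclosing scopes: a = 23, b = 28.
Step 3: result = 23 + 28 = 51

The answer is 51.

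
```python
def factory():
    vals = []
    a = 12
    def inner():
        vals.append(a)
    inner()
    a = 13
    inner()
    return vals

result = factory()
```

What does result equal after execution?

Step 1: a = 12. inner() appends current a to vals.
Step 2: First inner(): appends 12. Then a = 13.
Step 3: Second inner(): appends 13 (closure sees updated a). result = [12, 13]

The answer is [12, 13].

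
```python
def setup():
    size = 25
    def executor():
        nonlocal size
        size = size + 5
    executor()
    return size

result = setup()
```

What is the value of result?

Step 1: setup() sets size = 25.
Step 2: executor() uses nonlocal to modify size in setup's scope: size = 25 + 5 = 30.
Step 3: setup() returns the modified size = 30

The answer is 30.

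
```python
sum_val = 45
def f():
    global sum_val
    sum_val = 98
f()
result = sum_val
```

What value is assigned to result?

Step 1: sum_val = 45 globally.
Step 2: f() declares global sum_val and sets it to 98.
Step 3: After f(), global sum_val = 98. result = 98

The answer is 98.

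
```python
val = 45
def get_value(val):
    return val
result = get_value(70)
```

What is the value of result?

Step 1: Global val = 45.
Step 2: get_value(70) takes parameter val = 70, which shadows the global.
Step 3: result = 70

The answer is 70.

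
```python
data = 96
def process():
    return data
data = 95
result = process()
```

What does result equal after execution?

Step 1: data is first set to 96, then reassigned to 95.
Step 2: process() is called after the reassignment, so it looks up the current global data = 95.
Step 3: result = 95

The answer is 95.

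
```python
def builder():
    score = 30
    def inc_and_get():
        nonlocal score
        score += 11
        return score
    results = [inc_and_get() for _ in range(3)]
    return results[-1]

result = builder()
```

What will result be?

Step 1: score = 30.
Step 2: Three calls to inc_and_get(), each adding 11.
Step 3: Last value = 30 + 11 * 3 = 63

The answer is 63.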